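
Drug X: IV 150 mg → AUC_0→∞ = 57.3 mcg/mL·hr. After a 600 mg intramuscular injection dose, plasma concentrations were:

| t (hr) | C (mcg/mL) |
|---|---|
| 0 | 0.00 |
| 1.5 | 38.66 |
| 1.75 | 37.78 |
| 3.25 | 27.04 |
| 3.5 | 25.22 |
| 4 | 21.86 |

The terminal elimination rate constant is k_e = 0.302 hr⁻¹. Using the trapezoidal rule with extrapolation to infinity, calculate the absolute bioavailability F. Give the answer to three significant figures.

Trapezoidal AUC_0→4 (intramuscular injection):
  [0→1.5]: (0.00+38.66)/2 × 1.5 = 28.995
  [1.5→1.75]: (38.66+37.78)/2 × 0.25 = 9.555
  [1.75→3.25]: (37.78+27.04)/2 × 1.5 = 48.615
  [3.25→3.5]: (27.04+25.22)/2 × 0.25 = 6.5325
  [3.5→4]: (25.22+21.86)/2 × 0.5 = 11.77
  Sum = 105.4675 mcg/mL·hr
Tail: C_last/k_e = 21.86/0.302 = 72.384
AUC_0→∞ (intramuscular injection) = 105.4675 + 72.384 = 177.8515 mcg/mL·hr
F = (AUC_ev/D_ev)/(AUC_iv/D_iv) = (177.8515/600)/(57.3/150) = 0.296419/0.382 = 0.7760

F = 0.776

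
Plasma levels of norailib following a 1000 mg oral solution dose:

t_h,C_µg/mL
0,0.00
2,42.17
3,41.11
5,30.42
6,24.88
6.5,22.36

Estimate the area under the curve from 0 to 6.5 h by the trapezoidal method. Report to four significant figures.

Trapezoidal AUC_0→6.5:
  [0→2]: (0.00+42.17)/2 × 2 = 42.17
  [2→3]: (42.17+41.11)/2 × 1 = 41.64
  [3→5]: (41.11+30.42)/2 × 2 = 71.53
  [5→6]: (30.42+24.88)/2 × 1 = 27.65
  [6→6.5]: (24.88+22.36)/2 × 0.5 = 11.81
  Sum = 194.8 µg/mL·h

AUC = 194.8 µg/mL·h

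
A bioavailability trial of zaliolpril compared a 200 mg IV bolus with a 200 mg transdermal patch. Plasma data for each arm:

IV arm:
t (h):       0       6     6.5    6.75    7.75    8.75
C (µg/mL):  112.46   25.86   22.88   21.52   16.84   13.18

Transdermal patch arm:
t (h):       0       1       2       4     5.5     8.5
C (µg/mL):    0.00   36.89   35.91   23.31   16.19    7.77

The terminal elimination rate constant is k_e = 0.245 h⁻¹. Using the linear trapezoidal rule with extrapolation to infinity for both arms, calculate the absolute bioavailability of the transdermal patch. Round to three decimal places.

Trapezoidal AUC_0→8.75 (IV):
  [0→6]: (112.46+25.86)/2 × 6 = 414.96
  [6→6.5]: (25.86+22.88)/2 × 0.5 = 12.185
  [6.5→6.75]: (22.88+21.52)/2 × 0.25 = 5.55
  [6.75→7.75]: (21.52+16.84)/2 × 1 = 19.18
  [7.75→8.75]: (16.84+13.18)/2 × 1 = 15.01
  Sum = 466.885 µg/mL·h
IV tail: 13.18/0.245 = 53.796; AUC_iv,0→∞ = 466.885 + 53.796 = 520.681 µg/mL·h
Trapezoidal AUC_0→8.5 (transdermal patch):
  [0→1]: (0.00+36.89)/2 × 1 = 18.445
  [1→2]: (36.89+35.91)/2 × 1 = 36.4
  [2→4]: (35.91+23.31)/2 × 2 = 59.22
  [4→5.5]: (23.31+16.19)/2 × 1.5 = 29.625
  [5.5→8.5]: (16.19+7.77)/2 × 3 = 35.94
  Sum = 179.63 µg/mL·h
transdermal patch tail: 7.77/0.245 = 31.714; AUC_ev,0→∞ = 179.63 + 31.714 = 211.344 µg/mL·h
F = (AUC_ev/D_ev)/(AUC_iv/D_iv) = (211.344/200)/(520.681/200) = 1.05672/2.603405 = 0.4059

F = 0.406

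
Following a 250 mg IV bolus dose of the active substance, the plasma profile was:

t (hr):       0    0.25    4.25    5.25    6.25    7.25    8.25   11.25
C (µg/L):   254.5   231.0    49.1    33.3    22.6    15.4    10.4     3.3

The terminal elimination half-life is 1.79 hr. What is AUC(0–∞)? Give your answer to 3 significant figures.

Trapezoidal AUC_0→11.25:
  [0→0.25]: (254.5+231.0)/2 × 0.25 = 60.6875
  [0.25→4.25]: (231.0+49.1)/2 × 4 = 560.2
  [4.25→5.25]: (49.1+33.3)/2 × 1 = 41.2
  [5.25→6.25]: (33.3+22.6)/2 × 1 = 27.95
  [6.25→7.25]: (22.6+15.4)/2 × 1 = 19.0
  [7.25→8.25]: (15.4+10.4)/2 × 1 = 12.9
  [8.25→11.25]: (10.4+3.3)/2 × 3 = 20.55
  Sum = 742.4875 µg/L·hr
k_e = ln2 / t½ = 0.693147 / 1.79 = 0.3872 hr^-1
Extrapolated tail: C_last / k_e = 3.3 / 0.3872 = 8.523
AUC_0→∞ = 742.4875 + 8.523 = 751.0105 µg/L·hr

AUC = 751 µg/L·hr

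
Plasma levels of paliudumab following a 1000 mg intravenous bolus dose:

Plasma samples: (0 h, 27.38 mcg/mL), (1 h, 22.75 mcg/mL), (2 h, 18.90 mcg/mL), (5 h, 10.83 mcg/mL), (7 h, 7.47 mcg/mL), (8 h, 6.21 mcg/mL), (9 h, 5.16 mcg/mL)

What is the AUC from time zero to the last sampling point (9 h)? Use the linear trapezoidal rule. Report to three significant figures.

Trapezoidal AUC_0→9:
  [0→1]: (27.38+22.75)/2 × 1 = 25.065
  [1→2]: (22.75+18.90)/2 × 1 = 20.825
  [2→5]: (18.90+10.83)/2 × 3 = 44.595
  [5→7]: (10.83+7.47)/2 × 2 = 18.3
  [7→8]: (7.47+6.21)/2 × 1 = 6.84
  [8→9]: (6.21+5.16)/2 × 1 = 5.685
  Sum = 121.31 mcg/mL·h

AUC = 121 mcg/mL·h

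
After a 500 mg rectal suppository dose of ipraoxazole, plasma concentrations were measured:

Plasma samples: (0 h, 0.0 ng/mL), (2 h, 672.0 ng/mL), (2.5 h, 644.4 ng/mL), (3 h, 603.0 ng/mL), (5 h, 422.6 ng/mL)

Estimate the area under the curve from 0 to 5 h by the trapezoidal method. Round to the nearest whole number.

AUC = 2339 ng/mL·h

Trapezoidal AUC_0→5:
  [0→2]: (0.0+672.0)/2 × 2 = 672.0
  [2→2.5]: (672.0+644.4)/2 × 0.5 = 329.1
  [2.5→3]: (644.4+603.0)/2 × 0.5 = 311.85
  [3→5]: (603.0+422.6)/2 × 2 = 1025.6
  Sum = 2338.55 ng/mL·h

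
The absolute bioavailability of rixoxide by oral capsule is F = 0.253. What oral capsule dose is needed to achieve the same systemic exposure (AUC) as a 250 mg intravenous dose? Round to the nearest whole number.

D_oral = 988 mg

For equal systemic exposure: F × D_ev = D_iv
D_ev = D_iv / F = 250 / 0.253 = 988.142 mg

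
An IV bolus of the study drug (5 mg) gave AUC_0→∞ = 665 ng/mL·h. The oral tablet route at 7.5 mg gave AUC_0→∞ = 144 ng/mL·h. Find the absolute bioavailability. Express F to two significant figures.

F = 0.14

F = (AUC_ev / D_ev) / (AUC_iv / D_iv)
  = (144/7.5) / (665/5)
  = 19.2 / 133 = 0.1444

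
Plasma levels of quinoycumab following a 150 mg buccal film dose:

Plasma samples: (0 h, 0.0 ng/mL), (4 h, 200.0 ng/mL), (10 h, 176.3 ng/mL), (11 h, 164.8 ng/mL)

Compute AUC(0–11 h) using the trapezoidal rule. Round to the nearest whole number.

AUC = 1699 ng/mL·h

Trapezoidal AUC_0→11:
  [0→4]: (0.0+200.0)/2 × 4 = 400.0
  [4→10]: (200.0+176.3)/2 × 6 = 1128.9
  [10→11]: (176.3+164.8)/2 × 1 = 170.55
  Sum = 1699.45 ng/mL·h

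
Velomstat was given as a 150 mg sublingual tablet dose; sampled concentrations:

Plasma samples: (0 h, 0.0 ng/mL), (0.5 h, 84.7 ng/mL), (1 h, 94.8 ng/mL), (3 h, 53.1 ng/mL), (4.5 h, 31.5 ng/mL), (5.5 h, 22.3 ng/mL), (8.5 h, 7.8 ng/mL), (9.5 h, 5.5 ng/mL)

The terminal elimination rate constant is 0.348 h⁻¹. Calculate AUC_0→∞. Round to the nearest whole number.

Trapezoidal AUC_0→9.5:
  [0→0.5]: (0.0+84.7)/2 × 0.5 = 21.175
  [0.5→1]: (84.7+94.8)/2 × 0.5 = 44.875
  [1→3]: (94.8+53.1)/2 × 2 = 147.9
  [3→4.5]: (53.1+31.5)/2 × 1.5 = 63.45
  [4.5→5.5]: (31.5+22.3)/2 × 1 = 26.9
  [5.5→8.5]: (22.3+7.8)/2 × 3 = 45.15
  [8.5→9.5]: (7.8+5.5)/2 × 1 = 6.65
  Sum = 356.1 ng/mL·h
Extrapolated tail: C_last / k_e = 5.5 / 0.348 = 15.805
AUC_0→∞ = 356.1 + 15.805 = 371.905 ng/mL·h

AUC = 372 ng/mL·h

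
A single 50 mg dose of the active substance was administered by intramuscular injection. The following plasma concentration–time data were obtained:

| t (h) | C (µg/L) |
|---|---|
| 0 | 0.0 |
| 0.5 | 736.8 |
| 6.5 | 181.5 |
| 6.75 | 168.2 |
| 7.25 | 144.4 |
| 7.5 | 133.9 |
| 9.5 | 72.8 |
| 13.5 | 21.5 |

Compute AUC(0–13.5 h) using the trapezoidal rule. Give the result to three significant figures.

Trapezoidal AUC_0→13.5:
  [0→0.5]: (0.0+736.8)/2 × 0.5 = 184.2
  [0.5→6.5]: (736.8+181.5)/2 × 6 = 2754.9
  [6.5→6.75]: (181.5+168.2)/2 × 0.25 = 43.7125
  [6.75→7.25]: (168.2+144.4)/2 × 0.5 = 78.15
  [7.25→7.5]: (144.4+133.9)/2 × 0.25 = 34.7875
  [7.5→9.5]: (133.9+72.8)/2 × 2 = 206.7
  [9.5→13.5]: (72.8+21.5)/2 × 4 = 188.6
  Sum = 3491.05 µg/L·h

AUC = 3490 µg/L·h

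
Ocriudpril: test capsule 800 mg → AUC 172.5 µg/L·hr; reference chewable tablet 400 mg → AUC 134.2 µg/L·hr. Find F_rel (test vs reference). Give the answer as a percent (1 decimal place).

F_rel = 64.3%

F_rel = (AUC_test/D_test) / (AUC_ref/D_ref)
      = (172.5/800) / (134.2/400)
      = 0.215625 / 0.3355 = 0.6427 = 64.27%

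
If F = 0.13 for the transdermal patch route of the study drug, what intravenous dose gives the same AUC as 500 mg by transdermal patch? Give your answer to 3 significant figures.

D_iv = 65.0 mg

Systemic exposure from an extravascular dose = F × D_ev, so the equivalent IV dose is F × D_ev.
D_iv = F × D_ev = 0.13 × 500 = 65 mg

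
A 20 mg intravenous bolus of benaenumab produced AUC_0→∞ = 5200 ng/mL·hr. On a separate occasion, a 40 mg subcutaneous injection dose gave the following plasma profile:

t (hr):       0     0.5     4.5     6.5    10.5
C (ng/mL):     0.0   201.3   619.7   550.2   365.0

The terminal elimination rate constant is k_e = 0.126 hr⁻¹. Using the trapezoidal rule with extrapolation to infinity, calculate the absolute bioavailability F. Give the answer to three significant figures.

Trapezoidal AUC_0→10.5 (subcutaneous injection):
  [0→0.5]: (0.0+201.3)/2 × 0.5 = 50.325
  [0.5→4.5]: (201.3+619.7)/2 × 4 = 1642.0
  [4.5→6.5]: (619.7+550.2)/2 × 2 = 1169.9
  [6.5→10.5]: (550.2+365.0)/2 × 4 = 1830.4
  Sum = 4692.625 ng/mL·hr
Tail: C_last/k_e = 365.0/0.126 = 2896.825
AUC_0→∞ (subcutaneous injection) = 4692.625 + 2896.825 = 7589.45 ng/mL·hr
F = (AUC_ev/D_ev)/(AUC_iv/D_iv) = (7589.45/40)/(5200/20) = 189.73625/260 = 0.7298

F = 0.730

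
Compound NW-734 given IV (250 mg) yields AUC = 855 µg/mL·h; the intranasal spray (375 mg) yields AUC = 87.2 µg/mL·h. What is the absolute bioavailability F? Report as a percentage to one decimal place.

F = (AUC_ev / D_ev) / (AUC_iv / D_iv)
  = (87.2/375) / (855/250)
  = 0.232533 / 3.42 = 0.0680
  = 6.80%

F = 6.8%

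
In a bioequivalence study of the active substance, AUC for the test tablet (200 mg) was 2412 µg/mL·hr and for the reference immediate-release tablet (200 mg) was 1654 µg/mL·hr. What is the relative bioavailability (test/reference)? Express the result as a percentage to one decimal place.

F_rel = (AUC_test/D_test) / (AUC_ref/D_ref)
      = (2412/200) / (1654/200)
      = 12.06 / 8.27 = 1.4583 = 145.83%

F_rel = 145.8%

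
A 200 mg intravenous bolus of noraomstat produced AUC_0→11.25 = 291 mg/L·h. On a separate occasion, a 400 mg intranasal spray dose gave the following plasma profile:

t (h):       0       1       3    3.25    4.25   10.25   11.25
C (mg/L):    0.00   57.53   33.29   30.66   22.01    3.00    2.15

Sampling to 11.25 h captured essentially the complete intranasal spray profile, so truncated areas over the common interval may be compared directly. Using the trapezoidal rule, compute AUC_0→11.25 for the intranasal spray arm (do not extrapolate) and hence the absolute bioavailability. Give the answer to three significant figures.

F = 0.398

Trapezoidal AUC_0→11.25 (intranasal spray):
  [0→1]: (0.00+57.53)/2 × 1 = 28.765
  [1→3]: (57.53+33.29)/2 × 2 = 90.82
  [3→3.25]: (33.29+30.66)/2 × 0.25 = 7.99375
  [3.25→4.25]: (30.66+22.01)/2 × 1 = 26.335
  [4.25→10.25]: (22.01+3.00)/2 × 6 = 75.03
  [10.25→11.25]: (3.00+2.15)/2 × 1 = 2.575
  Sum = 231.51875 mg/L·h
F = (AUC_ev/D_ev)/(AUC_iv/D_iv) = (231.51875/400)/(291/200) = 0.578797/1.455 = 0.3978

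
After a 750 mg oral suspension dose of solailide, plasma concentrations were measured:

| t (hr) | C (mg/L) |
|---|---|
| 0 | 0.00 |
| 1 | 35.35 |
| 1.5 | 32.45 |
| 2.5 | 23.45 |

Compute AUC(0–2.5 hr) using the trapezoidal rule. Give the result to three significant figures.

Trapezoidal AUC_0→2.5:
  [0→1]: (0.00+35.35)/2 × 1 = 17.675
  [1→1.5]: (35.35+32.45)/2 × 0.5 = 16.95
  [1.5→2.5]: (32.45+23.45)/2 × 1 = 27.95
  Sum = 62.575 mg/L·hr

AUC = 62.6 mg/L·hr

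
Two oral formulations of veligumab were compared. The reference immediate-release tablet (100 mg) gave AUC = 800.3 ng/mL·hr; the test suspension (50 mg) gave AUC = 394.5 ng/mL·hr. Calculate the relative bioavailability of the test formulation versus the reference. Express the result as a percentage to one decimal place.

F_rel = 98.6%

F_rel = (AUC_test/D_test) / (AUC_ref/D_ref)
      = (394.5/50) / (800.3/100)
      = 7.89 / 8.003 = 0.9859 = 98.59%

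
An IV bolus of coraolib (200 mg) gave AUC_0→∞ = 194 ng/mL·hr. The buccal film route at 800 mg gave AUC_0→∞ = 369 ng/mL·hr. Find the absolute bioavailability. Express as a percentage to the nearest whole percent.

F = 48%

F = (AUC_ev / D_ev) / (AUC_iv / D_iv)
  = (369/800) / (194/200)
  = 0.46125 / 0.97 = 0.4755
  = 47.55%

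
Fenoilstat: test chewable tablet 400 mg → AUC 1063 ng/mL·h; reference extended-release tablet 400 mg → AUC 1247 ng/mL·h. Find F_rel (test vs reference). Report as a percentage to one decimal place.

F_rel = 85.2%

F_rel = (AUC_test/D_test) / (AUC_ref/D_ref)
      = (1063/400) / (1247/400)
      = 2.6575 / 3.1175 = 0.8524 = 85.24%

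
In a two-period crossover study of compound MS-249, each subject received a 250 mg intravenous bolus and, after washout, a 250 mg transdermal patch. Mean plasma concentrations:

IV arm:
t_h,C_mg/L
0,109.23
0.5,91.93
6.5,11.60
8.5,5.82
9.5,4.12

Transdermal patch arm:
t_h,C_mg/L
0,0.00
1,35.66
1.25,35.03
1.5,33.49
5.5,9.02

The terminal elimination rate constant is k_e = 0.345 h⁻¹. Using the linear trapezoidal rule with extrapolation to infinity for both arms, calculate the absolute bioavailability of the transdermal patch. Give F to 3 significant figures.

F = 0.370

Trapezoidal AUC_0→9.5 (IV):
  [0→0.5]: (109.23+91.93)/2 × 0.5 = 50.29
  [0.5→6.5]: (91.93+11.60)/2 × 6 = 310.59
  [6.5→8.5]: (11.60+5.82)/2 × 2 = 17.42
  [8.5→9.5]: (5.82+4.12)/2 × 1 = 4.97
  Sum = 383.27 mg/L·h
IV tail: 4.12/0.345 = 11.942; AUC_iv,0→∞ = 383.27 + 11.942 = 395.212 mg/L·h
Trapezoidal AUC_0→5.5 (transdermal patch):
  [0→1]: (0.00+35.66)/2 × 1 = 17.83
  [1→1.25]: (35.66+35.03)/2 × 0.25 = 8.83625
  [1.25→1.5]: (35.03+33.49)/2 × 0.25 = 8.565
  [1.5→5.5]: (33.49+9.02)/2 × 4 = 85.02
  Sum = 120.25125 mg/L·h
transdermal patch tail: 9.02/0.345 = 26.145; AUC_ev,0→∞ = 120.25125 + 26.145 = 146.39625 mg/L·h
F = (AUC_ev/D_ev)/(AUC_iv/D_iv) = (146.39625/250)/(395.212/250) = 0.585585/1.580848 = 0.3704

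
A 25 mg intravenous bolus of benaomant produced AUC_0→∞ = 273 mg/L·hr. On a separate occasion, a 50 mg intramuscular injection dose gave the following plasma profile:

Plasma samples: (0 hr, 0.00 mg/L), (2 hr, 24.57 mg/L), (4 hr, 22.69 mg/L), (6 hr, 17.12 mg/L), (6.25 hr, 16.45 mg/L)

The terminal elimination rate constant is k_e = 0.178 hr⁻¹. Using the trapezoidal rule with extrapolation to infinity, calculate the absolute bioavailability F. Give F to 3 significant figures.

F = 0.381

Trapezoidal AUC_0→6.25 (intramuscular injection):
  [0→2]: (0.00+24.57)/2 × 2 = 24.57
  [2→4]: (24.57+22.69)/2 × 2 = 47.26
  [4→6]: (22.69+17.12)/2 × 2 = 39.81
  [6→6.25]: (17.12+16.45)/2 × 0.25 = 4.19625
  Sum = 115.83625 mg/L·hr
Tail: C_last/k_e = 16.45/0.178 = 92.416
AUC_0→∞ (intramuscular injection) = 115.83625 + 92.416 = 208.25225 mg/L·hr
F = (AUC_ev/D_ev)/(AUC_iv/D_iv) = (208.25225/50)/(273/25) = 4.165045/10.92 = 0.3814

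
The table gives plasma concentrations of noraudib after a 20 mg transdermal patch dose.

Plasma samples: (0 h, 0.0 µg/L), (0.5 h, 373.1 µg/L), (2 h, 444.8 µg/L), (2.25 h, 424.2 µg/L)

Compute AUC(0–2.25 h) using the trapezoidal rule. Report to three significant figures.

Trapezoidal AUC_0→2.25:
  [0→0.5]: (0.0+373.1)/2 × 0.5 = 93.275
  [0.5→2]: (373.1+444.8)/2 × 1.5 = 613.425
  [2→2.25]: (444.8+424.2)/2 × 0.25 = 108.625
  Sum = 815.325 µg/L·h

AUC = 815 µg/L·h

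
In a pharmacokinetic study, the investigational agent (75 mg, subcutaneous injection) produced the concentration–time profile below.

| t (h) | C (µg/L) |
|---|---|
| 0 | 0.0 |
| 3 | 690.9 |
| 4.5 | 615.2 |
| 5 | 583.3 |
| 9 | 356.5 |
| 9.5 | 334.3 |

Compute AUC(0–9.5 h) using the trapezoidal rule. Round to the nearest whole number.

Trapezoidal AUC_0→9.5:
  [0→3]: (0.0+690.9)/2 × 3 = 1036.35
  [3→4.5]: (690.9+615.2)/2 × 1.5 = 979.575
  [4.5→5]: (615.2+583.3)/2 × 0.5 = 299.625
  [5→9]: (583.3+356.5)/2 × 4 = 1879.6
  [9→9.5]: (356.5+334.3)/2 × 0.5 = 172.7
  Sum = 4367.85 µg/L·h

AUC = 4368 µg/L·h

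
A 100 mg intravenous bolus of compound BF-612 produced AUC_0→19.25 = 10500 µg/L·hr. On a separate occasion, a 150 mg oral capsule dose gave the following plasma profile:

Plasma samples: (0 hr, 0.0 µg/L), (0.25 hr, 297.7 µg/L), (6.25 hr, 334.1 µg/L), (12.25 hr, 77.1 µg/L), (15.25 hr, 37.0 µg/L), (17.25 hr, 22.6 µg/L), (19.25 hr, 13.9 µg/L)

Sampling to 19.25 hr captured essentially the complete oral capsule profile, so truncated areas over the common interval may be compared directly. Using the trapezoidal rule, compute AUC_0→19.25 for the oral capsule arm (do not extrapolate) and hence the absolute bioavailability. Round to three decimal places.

F = 0.218

Trapezoidal AUC_0→19.25 (oral capsule):
  [0→0.25]: (0.0+297.7)/2 × 0.25 = 37.2125
  [0.25→6.25]: (297.7+334.1)/2 × 6 = 1895.4
  [6.25→12.25]: (334.1+77.1)/2 × 6 = 1233.6
  [12.25→15.25]: (77.1+37.0)/2 × 3 = 171.15
  [15.25→17.25]: (37.0+22.6)/2 × 2 = 59.6
  [17.25→19.25]: (22.6+13.9)/2 × 2 = 36.5
  Sum = 3433.4625 µg/L·hr
F = (AUC_ev/D_ev)/(AUC_iv/D_iv) = (3433.4625/150)/(10500/100) = 22.88975/105 = 0.2180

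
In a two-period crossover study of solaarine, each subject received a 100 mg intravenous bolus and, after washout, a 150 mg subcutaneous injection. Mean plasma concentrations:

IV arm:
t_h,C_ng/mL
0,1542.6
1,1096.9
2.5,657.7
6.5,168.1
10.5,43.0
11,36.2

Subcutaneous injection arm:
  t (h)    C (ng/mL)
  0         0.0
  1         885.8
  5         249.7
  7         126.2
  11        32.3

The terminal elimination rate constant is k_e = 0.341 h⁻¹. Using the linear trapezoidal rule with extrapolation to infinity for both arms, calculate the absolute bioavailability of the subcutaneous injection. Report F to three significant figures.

F = 0.483

Trapezoidal AUC_0→11 (IV):
  [0→1]: (1542.6+1096.9)/2 × 1 = 1319.75
  [1→2.5]: (1096.9+657.7)/2 × 1.5 = 1315.95
  [2.5→6.5]: (657.7+168.1)/2 × 4 = 1651.6
  [6.5→10.5]: (168.1+43.0)/2 × 4 = 422.2
  [10.5→11]: (43.0+36.2)/2 × 0.5 = 19.8
  Sum = 4729.3 ng/mL·h
IV tail: 36.2/0.341 = 106.158; AUC_iv,0→∞ = 4729.3 + 106.158 = 4835.458 ng/mL·h
Trapezoidal AUC_0→11 (subcutaneous injection):
  [0→1]: (0.0+885.8)/2 × 1 = 442.9
  [1→5]: (885.8+249.7)/2 × 4 = 2271.0
  [5→7]: (249.7+126.2)/2 × 2 = 375.9
  [7→11]: (126.2+32.3)/2 × 4 = 317.0
  Sum = 3406.8 ng/mL·h
subcutaneous injection tail: 32.3/0.341 = 94.721; AUC_ev,0→∞ = 3406.8 + 94.721 = 3501.521 ng/mL·h
F = (AUC_ev/D_ev)/(AUC_iv/D_iv) = (3501.521/150)/(4835.458/100) = 23.3435/48.35458 = 0.4828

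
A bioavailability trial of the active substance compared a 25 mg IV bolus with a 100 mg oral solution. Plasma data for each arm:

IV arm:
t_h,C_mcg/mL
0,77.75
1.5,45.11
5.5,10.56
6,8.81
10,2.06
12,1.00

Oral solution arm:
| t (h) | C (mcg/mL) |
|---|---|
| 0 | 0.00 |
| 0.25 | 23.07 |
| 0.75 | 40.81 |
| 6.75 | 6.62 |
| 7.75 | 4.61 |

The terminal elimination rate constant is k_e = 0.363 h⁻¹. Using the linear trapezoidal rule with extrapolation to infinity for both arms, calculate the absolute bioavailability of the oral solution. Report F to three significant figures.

F = 0.190

Trapezoidal AUC_0→12 (IV):
  [0→1.5]: (77.75+45.11)/2 × 1.5 = 92.145
  [1.5→5.5]: (45.11+10.56)/2 × 4 = 111.34
  [5.5→6]: (10.56+8.81)/2 × 0.5 = 4.8425
  [6→10]: (8.81+2.06)/2 × 4 = 21.74
  [10→12]: (2.06+1.00)/2 × 2 = 3.06
  Sum = 233.1275 mcg/mL·h
IV tail: 1.00/0.363 = 2.755; AUC_iv,0→∞ = 233.1275 + 2.755 = 235.8825 mcg/mL·h
Trapezoidal AUC_0→7.75 (oral solution):
  [0→0.25]: (0.00+23.07)/2 × 0.25 = 2.88375
  [0.25→0.75]: (23.07+40.81)/2 × 0.5 = 15.97
  [0.75→6.75]: (40.81+6.62)/2 × 6 = 142.29
  [6.75→7.75]: (6.62+4.61)/2 × 1 = 5.615
  Sum = 166.75875 mcg/mL·h
oral solution tail: 4.61/0.363 = 12.700; AUC_ev,0→∞ = 166.75875 + 12.700 = 179.45875 mcg/mL·h
F = (AUC_ev/D_ev)/(AUC_iv/D_iv) = (179.45875/100)/(235.8825/25) = 1.7945875/9.4353 = 0.1902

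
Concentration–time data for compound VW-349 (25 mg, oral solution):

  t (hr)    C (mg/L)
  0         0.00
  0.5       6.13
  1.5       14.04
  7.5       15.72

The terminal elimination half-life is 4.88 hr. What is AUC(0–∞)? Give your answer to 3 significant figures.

Trapezoidal AUC_0→7.5:
  [0→0.5]: (0.00+6.13)/2 × 0.5 = 1.5325
  [0.5→1.5]: (6.13+14.04)/2 × 1 = 10.085
  [1.5→7.5]: (14.04+15.72)/2 × 6 = 89.28
  Sum = 100.8975 mg/L·hr
k_e = ln2 / t½ = 0.693147 / 4.88 = 0.1420 hr^-1
Extrapolated tail: C_last / k_e = 15.72 / 0.142 = 110.704
AUC_0→∞ = 100.8975 + 110.704 = 211.6015 mg/L·hr

AUC = 212 mg/L·hr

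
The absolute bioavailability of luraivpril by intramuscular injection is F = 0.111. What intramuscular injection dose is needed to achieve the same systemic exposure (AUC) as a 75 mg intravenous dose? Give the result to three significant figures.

For equal systemic exposure: F × D_ev = D_iv
D_ev = D_iv / F = 75 / 0.111 = 675.676 mg

D_intramuscular = 676 mg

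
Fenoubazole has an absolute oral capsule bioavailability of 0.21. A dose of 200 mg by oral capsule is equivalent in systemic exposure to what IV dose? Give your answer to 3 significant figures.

D_iv = 42.0 mg

Systemic exposure from an extravascular dose = F × D_ev, so the equivalent IV dose is F × D_ev.
D_iv = F × D_ev = 0.21 × 200 = 42 mg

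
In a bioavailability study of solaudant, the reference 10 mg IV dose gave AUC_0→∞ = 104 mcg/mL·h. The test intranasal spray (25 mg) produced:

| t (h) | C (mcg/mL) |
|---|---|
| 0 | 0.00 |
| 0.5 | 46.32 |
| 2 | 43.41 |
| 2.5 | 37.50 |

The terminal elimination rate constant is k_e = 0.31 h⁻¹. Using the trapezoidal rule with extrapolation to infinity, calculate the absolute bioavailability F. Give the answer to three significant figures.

F = 0.846

Trapezoidal AUC_0→2.5 (intranasal spray):
  [0→0.5]: (0.00+46.32)/2 × 0.5 = 11.58
  [0.5→2]: (46.32+43.41)/2 × 1.5 = 67.2975
  [2→2.5]: (43.41+37.50)/2 × 0.5 = 20.2275
  Sum = 99.105 mcg/mL·h
Tail: C_last/k_e = 37.50/0.31 = 120.968
AUC_0→∞ (intranasal spray) = 99.105 + 120.968 = 220.073 mcg/mL·h
F = (AUC_ev/D_ev)/(AUC_iv/D_iv) = (220.073/25)/(104/10) = 8.80292/10.4 = 0.8464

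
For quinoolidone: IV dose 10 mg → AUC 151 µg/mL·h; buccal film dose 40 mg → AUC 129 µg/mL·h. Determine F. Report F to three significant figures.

F = (AUC_ev / D_ev) / (AUC_iv / D_iv)
  = (129/40) / (151/10)
  = 3.225 / 15.1 = 0.2136

F = 0.214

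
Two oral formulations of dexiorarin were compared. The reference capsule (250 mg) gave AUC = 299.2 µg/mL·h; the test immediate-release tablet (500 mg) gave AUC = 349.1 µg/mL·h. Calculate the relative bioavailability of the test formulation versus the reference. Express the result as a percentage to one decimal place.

F_rel = 58.3%

F_rel = (AUC_test/D_test) / (AUC_ref/D_ref)
      = (349.1/500) / (299.2/250)
      = 0.6982 / 1.1968 = 0.5834 = 58.34%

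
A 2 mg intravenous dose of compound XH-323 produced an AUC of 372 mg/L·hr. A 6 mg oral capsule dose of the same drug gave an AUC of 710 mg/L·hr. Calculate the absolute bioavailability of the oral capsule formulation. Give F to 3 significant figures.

F = (AUC_ev / D_ev) / (AUC_iv / D_iv)
  = (710/6) / (372/2)
  = 118.333 / 186 = 0.6362

F = 0.636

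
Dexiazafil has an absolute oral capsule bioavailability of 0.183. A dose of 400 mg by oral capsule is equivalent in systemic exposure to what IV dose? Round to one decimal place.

D_iv = 73.2 mg

Systemic exposure from an extravascular dose = F × D_ev, so the equivalent IV dose is F × D_ev.
D_iv = F × D_ev = 0.183 × 400 = 73.2 mg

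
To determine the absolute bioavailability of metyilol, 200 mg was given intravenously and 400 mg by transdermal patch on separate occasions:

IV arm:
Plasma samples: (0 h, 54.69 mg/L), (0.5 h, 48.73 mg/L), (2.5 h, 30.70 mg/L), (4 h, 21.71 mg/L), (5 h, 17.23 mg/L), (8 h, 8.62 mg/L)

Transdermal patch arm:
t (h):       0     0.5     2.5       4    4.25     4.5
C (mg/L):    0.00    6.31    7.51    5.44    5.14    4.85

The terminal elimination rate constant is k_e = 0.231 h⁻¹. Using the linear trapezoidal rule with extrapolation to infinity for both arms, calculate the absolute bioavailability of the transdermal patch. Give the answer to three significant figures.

F = 0.101

Trapezoidal AUC_0→8 (IV):
  [0→0.5]: (54.69+48.73)/2 × 0.5 = 25.855
  [0.5→2.5]: (48.73+30.70)/2 × 2 = 79.43
  [2.5→4]: (30.70+21.71)/2 × 1.5 = 39.3075
  [4→5]: (21.71+17.23)/2 × 1 = 19.47
  [5→8]: (17.23+8.62)/2 × 3 = 38.775
  Sum = 202.8375 mg/L·h
IV tail: 8.62/0.231 = 37.316; AUC_iv,0→∞ = 202.8375 + 37.316 = 240.1535 mg/L·h
Trapezoidal AUC_0→4.5 (transdermal patch):
  [0→0.5]: (0.00+6.31)/2 × 0.5 = 1.5775
  [0.5→2.5]: (6.31+7.51)/2 × 2 = 13.82
  [2.5→4]: (7.51+5.44)/2 × 1.5 = 9.7125
  [4→4.25]: (5.44+5.14)/2 × 0.25 = 1.3225
  [4.25→4.5]: (5.14+4.85)/2 × 0.25 = 1.24875
  Sum = 27.68125 mg/L·h
transdermal patch tail: 4.85/0.231 = 20.996; AUC_ev,0→∞ = 27.68125 + 20.996 = 48.67725 mg/L·h
F = (AUC_ev/D_ev)/(AUC_iv/D_iv) = (48.67725/400)/(240.1535/200) = 0.121693/1.2007675 = 0.1013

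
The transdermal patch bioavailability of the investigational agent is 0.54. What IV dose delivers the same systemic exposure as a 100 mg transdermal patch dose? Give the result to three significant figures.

D_iv = 54.0 mg

Systemic exposure from an extravascular dose = F × D_ev, so the equivalent IV dose is F × D_ev.
D_iv = F × D_ev = 0.54 × 100 = 54 mg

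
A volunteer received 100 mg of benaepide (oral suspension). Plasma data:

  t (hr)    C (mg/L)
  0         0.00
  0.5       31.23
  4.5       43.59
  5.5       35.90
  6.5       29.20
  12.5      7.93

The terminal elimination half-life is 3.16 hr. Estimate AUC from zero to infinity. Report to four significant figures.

Trapezoidal AUC_0→12.5:
  [0→0.5]: (0.00+31.23)/2 × 0.5 = 7.8075
  [0.5→4.5]: (31.23+43.59)/2 × 4 = 149.64
  [4.5→5.5]: (43.59+35.90)/2 × 1 = 39.745
  [5.5→6.5]: (35.90+29.20)/2 × 1 = 32.55
  [6.5→12.5]: (29.20+7.93)/2 × 6 = 111.39
  Sum = 341.1325 mg/L·hr
k_e = ln2 / t½ = 0.693147 / 3.16 = 0.2194 hr^-1
Extrapolated tail: C_last / k_e = 7.93 / 0.2194 = 36.144
AUC_0→∞ = 341.1325 + 36.144 = 377.2765 mg/L·hr

AUC = 377.3 mg/L·hr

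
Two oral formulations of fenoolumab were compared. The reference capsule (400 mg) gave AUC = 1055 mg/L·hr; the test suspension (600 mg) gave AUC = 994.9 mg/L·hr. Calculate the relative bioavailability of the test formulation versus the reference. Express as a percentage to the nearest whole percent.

F_rel = 63%

F_rel = (AUC_test/D_test) / (AUC_ref/D_ref)
      = (994.9/600) / (1055/400)
      = 1.65817 / 2.6375 = 0.6287 = 62.87%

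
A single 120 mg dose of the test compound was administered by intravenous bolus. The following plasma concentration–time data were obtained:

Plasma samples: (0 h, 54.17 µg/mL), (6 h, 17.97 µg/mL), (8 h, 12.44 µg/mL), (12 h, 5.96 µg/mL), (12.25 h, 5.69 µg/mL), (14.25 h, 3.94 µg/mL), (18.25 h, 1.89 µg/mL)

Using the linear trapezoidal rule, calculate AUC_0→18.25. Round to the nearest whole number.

AUC = 306 µg/mL·h

Trapezoidal AUC_0→18.25:
  [0→6]: (54.17+17.97)/2 × 6 = 216.42
  [6→8]: (17.97+12.44)/2 × 2 = 30.41
  [8→12]: (12.44+5.96)/2 × 4 = 36.8
  [12→12.25]: (5.96+5.69)/2 × 0.25 = 1.45625
  [12.25→14.25]: (5.69+3.94)/2 × 2 = 9.63
  [14.25→18.25]: (3.94+1.89)/2 × 4 = 11.66
  Sum = 306.37625 µg/mL·h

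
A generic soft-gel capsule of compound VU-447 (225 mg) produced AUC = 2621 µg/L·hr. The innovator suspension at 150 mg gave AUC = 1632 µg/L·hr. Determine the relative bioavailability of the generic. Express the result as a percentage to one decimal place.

F_rel = (AUC_test/D_test) / (AUC_ref/D_ref)
      = (2621/225) / (1632/150)
      = 11.6489 / 10.88 = 1.0707 = 107.07%

F_rel = 107.1%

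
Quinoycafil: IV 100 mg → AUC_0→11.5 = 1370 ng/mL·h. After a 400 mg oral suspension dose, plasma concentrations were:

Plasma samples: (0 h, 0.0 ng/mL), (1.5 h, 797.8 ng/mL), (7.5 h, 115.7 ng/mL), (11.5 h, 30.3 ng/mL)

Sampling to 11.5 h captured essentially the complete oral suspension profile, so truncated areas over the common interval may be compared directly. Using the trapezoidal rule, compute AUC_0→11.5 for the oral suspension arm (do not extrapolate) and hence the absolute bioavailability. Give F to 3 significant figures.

F = 0.663

Trapezoidal AUC_0→11.5 (oral suspension):
  [0→1.5]: (0.0+797.8)/2 × 1.5 = 598.35
  [1.5→7.5]: (797.8+115.7)/2 × 6 = 2740.5
  [7.5→11.5]: (115.7+30.3)/2 × 4 = 292.0
  Sum = 3630.85 ng/mL·h
F = (AUC_ev/D_ev)/(AUC_iv/D_iv) = (3630.85/400)/(1370/100) = 9.077125/13.7 = 0.6626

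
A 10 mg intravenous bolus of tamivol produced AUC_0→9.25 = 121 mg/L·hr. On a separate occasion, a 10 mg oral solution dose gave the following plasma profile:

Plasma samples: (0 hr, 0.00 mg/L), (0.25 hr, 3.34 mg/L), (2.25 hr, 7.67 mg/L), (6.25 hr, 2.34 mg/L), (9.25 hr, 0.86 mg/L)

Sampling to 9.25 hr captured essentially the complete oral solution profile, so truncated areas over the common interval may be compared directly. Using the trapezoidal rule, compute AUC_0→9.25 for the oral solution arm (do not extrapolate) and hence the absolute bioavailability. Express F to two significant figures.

Trapezoidal AUC_0→9.25 (oral solution):
  [0→0.25]: (0.00+3.34)/2 × 0.25 = 0.4175
  [0.25→2.25]: (3.34+7.67)/2 × 2 = 11.01
  [2.25→6.25]: (7.67+2.34)/2 × 4 = 20.02
  [6.25→9.25]: (2.34+0.86)/2 × 3 = 4.8
  Sum = 36.2475 mg/L·hr
F = (AUC_ev/D_ev)/(AUC_iv/D_iv) = (36.2475/10)/(121/10) = 3.62475/12.1 = 0.2996

F = 0.30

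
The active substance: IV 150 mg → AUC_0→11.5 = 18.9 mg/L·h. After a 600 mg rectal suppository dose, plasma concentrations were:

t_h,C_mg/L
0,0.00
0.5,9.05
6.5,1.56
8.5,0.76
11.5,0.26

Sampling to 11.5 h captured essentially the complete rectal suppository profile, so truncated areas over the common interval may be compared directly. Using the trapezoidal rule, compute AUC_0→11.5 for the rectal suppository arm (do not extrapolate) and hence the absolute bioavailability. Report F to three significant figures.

F = 0.502

Trapezoidal AUC_0→11.5 (rectal suppository):
  [0→0.5]: (0.00+9.05)/2 × 0.5 = 2.2625
  [0.5→6.5]: (9.05+1.56)/2 × 6 = 31.83
  [6.5→8.5]: (1.56+0.76)/2 × 2 = 2.32
  [8.5→11.5]: (0.76+0.26)/2 × 3 = 1.53
  Sum = 37.9425 mg/L·h
F = (AUC_ev/D_ev)/(AUC_iv/D_iv) = (37.9425/600)/(18.9/150) = 0.0632375/0.126 = 0.5019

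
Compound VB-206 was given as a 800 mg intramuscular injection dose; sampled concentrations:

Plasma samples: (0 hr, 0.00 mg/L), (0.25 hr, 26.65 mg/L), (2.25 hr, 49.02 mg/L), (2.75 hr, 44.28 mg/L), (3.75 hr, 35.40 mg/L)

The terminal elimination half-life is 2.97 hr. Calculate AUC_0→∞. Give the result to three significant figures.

Trapezoidal AUC_0→3.75:
  [0→0.25]: (0.00+26.65)/2 × 0.25 = 3.33125
  [0.25→2.25]: (26.65+49.02)/2 × 2 = 75.67
  [2.25→2.75]: (49.02+44.28)/2 × 0.5 = 23.325
  [2.75→3.75]: (44.28+35.40)/2 × 1 = 39.84
  Sum = 142.16625 mg/L·hr
k_e = ln2 / t½ = 0.693147 / 2.97 = 0.2334 hr^-1
Extrapolated tail: C_last / k_e = 35.40 / 0.2334 = 151.671
AUC_0→∞ = 142.16625 + 151.671 = 293.83725 mg/L·hr

AUC = 294 mg/L·hr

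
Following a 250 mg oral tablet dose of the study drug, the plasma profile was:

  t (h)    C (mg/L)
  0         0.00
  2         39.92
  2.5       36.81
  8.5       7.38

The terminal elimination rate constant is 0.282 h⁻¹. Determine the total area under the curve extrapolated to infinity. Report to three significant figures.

AUC = 218 mg/L·h

Trapezoidal AUC_0→8.5:
  [0→2]: (0.00+39.92)/2 × 2 = 39.92
  [2→2.5]: (39.92+36.81)/2 × 0.5 = 19.1825
  [2.5→8.5]: (36.81+7.38)/2 × 6 = 132.57
  Sum = 191.6725 mg/L·h
Extrapolated tail: C_last / k_e = 7.38 / 0.282 = 26.170
AUC_0→∞ = 191.6725 + 26.170 = 217.8425 mg/L·h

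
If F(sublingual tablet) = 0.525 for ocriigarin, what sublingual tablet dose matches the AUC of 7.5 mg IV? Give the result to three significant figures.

D_sublingual = 14.3 mg

For equal systemic exposure: F × D_ev = D_iv
D_ev = D_iv / F = 7.5 / 0.525 = 14.2857 mg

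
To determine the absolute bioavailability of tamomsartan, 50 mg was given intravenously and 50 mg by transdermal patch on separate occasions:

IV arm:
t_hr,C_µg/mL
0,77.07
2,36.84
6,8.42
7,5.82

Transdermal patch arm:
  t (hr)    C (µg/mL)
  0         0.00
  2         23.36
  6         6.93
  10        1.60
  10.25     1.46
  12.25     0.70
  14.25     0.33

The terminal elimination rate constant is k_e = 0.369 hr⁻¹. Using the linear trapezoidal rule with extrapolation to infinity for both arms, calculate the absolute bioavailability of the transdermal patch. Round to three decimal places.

Trapezoidal AUC_0→7 (IV):
  [0→2]: (77.07+36.84)/2 × 2 = 113.91
  [2→6]: (36.84+8.42)/2 × 4 = 90.52
  [6→7]: (8.42+5.82)/2 × 1 = 7.12
  Sum = 211.55 µg/mL·hr
IV tail: 5.82/0.369 = 15.772; AUC_iv,0→∞ = 211.55 + 15.772 = 227.322 µg/mL·hr
Trapezoidal AUC_0→14.25 (transdermal patch):
  [0→2]: (0.00+23.36)/2 × 2 = 23.36
  [2→6]: (23.36+6.93)/2 × 4 = 60.58
  [6→10]: (6.93+1.60)/2 × 4 = 17.06
  [10→10.25]: (1.60+1.46)/2 × 0.25 = 0.3825
  [10.25→12.25]: (1.46+0.70)/2 × 2 = 2.16
  [12.25→14.25]: (0.70+0.33)/2 × 2 = 1.03
  Sum = 104.5725 µg/mL·hr
transdermal patch tail: 0.33/0.369 = 0.894; AUC_ev,0→∞ = 104.5725 + 0.894 = 105.4665 µg/mL·hr
F = (AUC_ev/D_ev)/(AUC_iv/D_iv) = (105.4665/50)/(227.322/50) = 2.10933/4.54644 = 0.4640

F = 0.464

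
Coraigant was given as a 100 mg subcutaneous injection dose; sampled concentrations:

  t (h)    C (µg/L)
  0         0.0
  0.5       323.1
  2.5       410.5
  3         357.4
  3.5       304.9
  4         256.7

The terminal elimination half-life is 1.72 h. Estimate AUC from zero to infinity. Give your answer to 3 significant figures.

AUC = 1950 µg/L·h

Trapezoidal AUC_0→4:
  [0→0.5]: (0.0+323.1)/2 × 0.5 = 80.775
  [0.5→2.5]: (323.1+410.5)/2 × 2 = 733.6
  [2.5→3]: (410.5+357.4)/2 × 0.5 = 191.975
  [3→3.5]: (357.4+304.9)/2 × 0.5 = 165.575
  [3.5→4]: (304.9+256.7)/2 × 0.5 = 140.4
  Sum = 1312.325 µg/L·h
k_e = ln2 / t½ = 0.693147 / 1.72 = 0.4030 h^-1
Extrapolated tail: C_last / k_e = 256.7 / 0.403 = 636.973
AUC_0→∞ = 1312.325 + 636.973 = 1949.298 µg/L·h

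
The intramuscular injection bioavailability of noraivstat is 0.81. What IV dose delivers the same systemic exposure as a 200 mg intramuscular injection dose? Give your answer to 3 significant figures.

Systemic exposure from an extravascular dose = F × D_ev, so the equivalent IV dose is F × D_ev.
D_iv = F × D_ev = 0.81 × 200 = 162 mg

D_iv = 162 mg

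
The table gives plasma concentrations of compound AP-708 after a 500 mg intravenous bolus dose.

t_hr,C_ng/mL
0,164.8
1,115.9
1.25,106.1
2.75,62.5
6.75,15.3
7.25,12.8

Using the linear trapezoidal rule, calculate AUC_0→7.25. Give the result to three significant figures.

Trapezoidal AUC_0→7.25:
  [0→1]: (164.8+115.9)/2 × 1 = 140.35
  [1→1.25]: (115.9+106.1)/2 × 0.25 = 27.75
  [1.25→2.75]: (106.1+62.5)/2 × 1.5 = 126.45
  [2.75→6.75]: (62.5+15.3)/2 × 4 = 155.6
  [6.75→7.25]: (15.3+12.8)/2 × 0.5 = 7.025
  Sum = 457.175 ng/mL·hr

AUC = 457 ng/mL·hr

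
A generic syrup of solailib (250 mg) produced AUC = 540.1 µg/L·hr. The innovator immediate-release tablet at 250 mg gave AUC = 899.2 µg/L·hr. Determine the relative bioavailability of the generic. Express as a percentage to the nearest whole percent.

F_rel = (AUC_test/D_test) / (AUC_ref/D_ref)
      = (540.1/250) / (899.2/250)
      = 2.1604 / 3.5968 = 0.6006 = 60.06%

F_rel = 60%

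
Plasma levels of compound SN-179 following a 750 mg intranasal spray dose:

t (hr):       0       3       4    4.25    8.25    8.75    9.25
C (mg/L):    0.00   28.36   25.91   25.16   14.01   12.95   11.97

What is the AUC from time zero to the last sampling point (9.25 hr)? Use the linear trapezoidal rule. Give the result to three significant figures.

AUC = 167 mg/L·hr

Trapezoidal AUC_0→9.25:
  [0→3]: (0.00+28.36)/2 × 3 = 42.54
  [3→4]: (28.36+25.91)/2 × 1 = 27.135
  [4→4.25]: (25.91+25.16)/2 × 0.25 = 6.38375
  [4.25→8.25]: (25.16+14.01)/2 × 4 = 78.34
  [8.25→8.75]: (14.01+12.95)/2 × 0.5 = 6.74
  [8.75→9.25]: (12.95+11.97)/2 × 0.5 = 6.23
  Sum = 167.36875 mg/L·hr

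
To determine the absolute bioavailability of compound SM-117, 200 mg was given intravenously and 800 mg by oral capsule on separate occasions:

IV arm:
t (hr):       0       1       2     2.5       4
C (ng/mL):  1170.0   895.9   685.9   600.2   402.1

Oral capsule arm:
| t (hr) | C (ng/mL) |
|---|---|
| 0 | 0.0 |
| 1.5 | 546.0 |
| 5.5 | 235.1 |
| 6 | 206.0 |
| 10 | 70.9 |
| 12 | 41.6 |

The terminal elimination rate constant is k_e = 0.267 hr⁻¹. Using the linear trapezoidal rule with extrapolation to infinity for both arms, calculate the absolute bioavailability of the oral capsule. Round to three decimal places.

Trapezoidal AUC_0→4 (IV):
  [0→1]: (1170.0+895.9)/2 × 1 = 1032.95
  [1→2]: (895.9+685.9)/2 × 1 = 790.9
  [2→2.5]: (685.9+600.2)/2 × 0.5 = 321.525
  [2.5→4]: (600.2+402.1)/2 × 1.5 = 751.725
  Sum = 2897.1 ng/mL·hr
IV tail: 402.1/0.267 = 1505.993; AUC_iv,0→∞ = 2897.1 + 1505.993 = 4403.093 ng/mL·hr
Trapezoidal AUC_0→12 (oral capsule):
  [0→1.5]: (0.0+546.0)/2 × 1.5 = 409.5
  [1.5→5.5]: (546.0+235.1)/2 × 4 = 1562.2
  [5.5→6]: (235.1+206.0)/2 × 0.5 = 110.275
  [6→10]: (206.0+70.9)/2 × 4 = 553.8
  [10→12]: (70.9+41.6)/2 × 2 = 112.5
  Sum = 2748.275 ng/mL·hr
oral capsule tail: 41.6/0.267 = 155.805; AUC_ev,0→∞ = 2748.275 + 155.805 = 2904.08 ng/mL·hr
F = (AUC_ev/D_ev)/(AUC_iv/D_iv) = (2904.08/800)/(4403.093/200) = 3.6301/22.015465 = 0.1649

F = 0.165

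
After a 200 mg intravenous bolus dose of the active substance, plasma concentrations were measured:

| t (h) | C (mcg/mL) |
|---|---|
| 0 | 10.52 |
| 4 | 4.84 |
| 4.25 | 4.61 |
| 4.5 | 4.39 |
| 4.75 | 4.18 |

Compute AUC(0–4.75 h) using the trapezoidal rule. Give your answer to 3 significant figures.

AUC = 34.1 mcg/mL·h

Trapezoidal AUC_0→4.75:
  [0→4]: (10.52+4.84)/2 × 4 = 30.72
  [4→4.25]: (4.84+4.61)/2 × 0.25 = 1.18125
  [4.25→4.5]: (4.61+4.39)/2 × 0.25 = 1.125
  [4.5→4.75]: (4.39+4.18)/2 × 0.25 = 1.07125
  Sum = 34.0975 mcg/mL·h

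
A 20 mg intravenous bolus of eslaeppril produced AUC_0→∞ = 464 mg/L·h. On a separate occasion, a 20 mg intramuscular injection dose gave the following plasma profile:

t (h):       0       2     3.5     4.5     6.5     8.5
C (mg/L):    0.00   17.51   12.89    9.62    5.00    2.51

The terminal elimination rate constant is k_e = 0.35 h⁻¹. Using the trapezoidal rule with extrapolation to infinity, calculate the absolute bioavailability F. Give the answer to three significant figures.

Trapezoidal AUC_0→8.5 (intramuscular injection):
  [0→2]: (0.00+17.51)/2 × 2 = 17.51
  [2→3.5]: (17.51+12.89)/2 × 1.5 = 22.8
  [3.5→4.5]: (12.89+9.62)/2 × 1 = 11.255
  [4.5→6.5]: (9.62+5.00)/2 × 2 = 14.62
  [6.5→8.5]: (5.00+2.51)/2 × 2 = 7.51
  Sum = 73.695 mg/L·h
Tail: C_last/k_e = 2.51/0.35 = 7.171
AUC_0→∞ (intramuscular injection) = 73.695 + 7.171 = 80.866 mg/L·h
F = (AUC_ev/D_ev)/(AUC_iv/D_iv) = (80.866/20)/(464/20) = 4.0433/23.2 = 0.1743

F = 0.174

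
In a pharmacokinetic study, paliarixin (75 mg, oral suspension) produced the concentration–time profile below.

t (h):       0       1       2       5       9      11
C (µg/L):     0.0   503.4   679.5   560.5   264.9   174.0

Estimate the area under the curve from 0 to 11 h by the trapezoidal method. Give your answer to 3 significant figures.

Trapezoidal AUC_0→11:
  [0→1]: (0.0+503.4)/2 × 1 = 251.7
  [1→2]: (503.4+679.5)/2 × 1 = 591.45
  [2→5]: (679.5+560.5)/2 × 3 = 1860.0
  [5→9]: (560.5+264.9)/2 × 4 = 1650.8
  [9→11]: (264.9+174.0)/2 × 2 = 438.9
  Sum = 4792.85 µg/L·h

AUC = 4790 µg/L·h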